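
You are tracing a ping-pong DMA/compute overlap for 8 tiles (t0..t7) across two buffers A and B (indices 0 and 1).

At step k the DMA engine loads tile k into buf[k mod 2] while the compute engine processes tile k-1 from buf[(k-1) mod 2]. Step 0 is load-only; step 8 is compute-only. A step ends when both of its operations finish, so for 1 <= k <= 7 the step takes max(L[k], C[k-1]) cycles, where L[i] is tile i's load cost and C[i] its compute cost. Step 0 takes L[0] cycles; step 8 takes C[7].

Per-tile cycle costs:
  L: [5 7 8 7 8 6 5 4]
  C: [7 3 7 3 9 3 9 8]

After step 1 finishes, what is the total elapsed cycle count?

end_cycle[1] = 12

[0] DMA t0→A (5c) ∥ CU idle ⇒ 5c, clock 5
[1] DMA t1→B (7c) ∥ CU A:t0 (7c) ⇒ 7c, clock 12
[2] DMA t2→A (8c) ∥ CU B:t1 (3c) ⇒ 8c, clock 20
[3] DMA t3→B (7c) ∥ CU A:t2 (7c) ⇒ 7c, clock 27
[4] DMA t4→A (8c) ∥ CU B:t3 (3c) ⇒ 8c, clock 35
[5] DMA t5→B (6c) ∥ CU A:t4 (9c) ⇒ 9c, clock 44
[6] DMA t6→A (5c) ∥ CU B:t5 (3c) ⇒ 5c, clock 49
[7] DMA t7→B (4c) ∥ CU A:t6 (9c) ⇒ 9c, clock 58
[8] DMA idle ∥ CU B:t7 (8c) ⇒ 8c, clock 66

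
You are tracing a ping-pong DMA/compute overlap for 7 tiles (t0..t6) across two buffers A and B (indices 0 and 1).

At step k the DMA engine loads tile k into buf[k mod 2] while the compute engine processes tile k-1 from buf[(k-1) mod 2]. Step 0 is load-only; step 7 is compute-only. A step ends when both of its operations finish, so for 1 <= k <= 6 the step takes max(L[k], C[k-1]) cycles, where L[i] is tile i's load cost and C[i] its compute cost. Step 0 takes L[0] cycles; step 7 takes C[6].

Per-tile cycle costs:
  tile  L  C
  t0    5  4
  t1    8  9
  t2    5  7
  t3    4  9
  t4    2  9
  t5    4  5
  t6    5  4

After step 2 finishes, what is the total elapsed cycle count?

step 0: L[0]=5 → dur=5, Σ=5 | A=load:t0 B=idle [load-only]
step 1: L[1]=8 C[0]=4 → dur=8, Σ=13 | A=compute:t0 B=load:t1 [load-bound]
step 2: L[2]=5 C[1]=9 → dur=9, Σ=22 | A=load:t2 B=compute:t1 [compute-bound]
step 3: L[3]=4 C[2]=7 → dur=7, Σ=29 | A=compute:t2 B=load:t3 [compute-bound]
step 4: L[4]=2 C[3]=9 → dur=9, Σ=38 | A=load:t4 B=compute:t3 [compute-bound]
step 5: L[5]=4 C[4]=9 → dur=9, Σ=47 | A=compute:t4 B=load:t5 [compute-bound]
step 6: L[6]=5 C[5]=5 → dur=5, Σ=52 | A=load:t6 B=compute:t5 [tied]
step 7: C[6]=4 → dur=4, Σ=56 | A=compute:t6 B=idle [compute-only]

end_cycle[2] = 22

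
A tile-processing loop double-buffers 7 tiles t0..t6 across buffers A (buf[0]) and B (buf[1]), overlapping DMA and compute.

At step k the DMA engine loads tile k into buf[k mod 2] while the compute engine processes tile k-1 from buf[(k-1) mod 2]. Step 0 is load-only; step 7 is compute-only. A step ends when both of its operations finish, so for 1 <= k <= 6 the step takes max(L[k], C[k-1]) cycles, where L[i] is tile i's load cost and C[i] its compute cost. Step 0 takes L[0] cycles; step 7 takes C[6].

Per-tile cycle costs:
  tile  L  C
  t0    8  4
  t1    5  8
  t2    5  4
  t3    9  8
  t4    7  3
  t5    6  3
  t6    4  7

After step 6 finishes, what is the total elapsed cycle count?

step 0: L[0]=8 → dur=8, Σ=8 | A=load:t0 B=idle [load-only]
step 1: L[1]=5 C[0]=4 → dur=5, Σ=13 | A=compute:t0 B=load:t1 [load-bound]
step 2: L[2]=5 C[1]=8 → dur=8, Σ=21 | A=load:t2 B=compute:t1 [compute-bound]
step 3: L[3]=9 C[2]=4 → dur=9, Σ=30 | A=compute:t2 B=load:t3 [load-bound]
step 4: L[4]=7 C[3]=8 → dur=8, Σ=38 | A=load:t4 B=compute:t3 [compute-bound]
step 5: L[5]=6 C[4]=3 → dur=6, Σ=44 | A=compute:t4 B=load:t5 [load-bound]
step 6: L[6]=4 C[5]=3 → dur=4, Σ=48 | A=load:t6 B=compute:t5 [load-bound]
step 7: C[6]=7 → dur=7, Σ=55 | A=compute:t6 B=idle [compute-only]

end_cycle[6] = 48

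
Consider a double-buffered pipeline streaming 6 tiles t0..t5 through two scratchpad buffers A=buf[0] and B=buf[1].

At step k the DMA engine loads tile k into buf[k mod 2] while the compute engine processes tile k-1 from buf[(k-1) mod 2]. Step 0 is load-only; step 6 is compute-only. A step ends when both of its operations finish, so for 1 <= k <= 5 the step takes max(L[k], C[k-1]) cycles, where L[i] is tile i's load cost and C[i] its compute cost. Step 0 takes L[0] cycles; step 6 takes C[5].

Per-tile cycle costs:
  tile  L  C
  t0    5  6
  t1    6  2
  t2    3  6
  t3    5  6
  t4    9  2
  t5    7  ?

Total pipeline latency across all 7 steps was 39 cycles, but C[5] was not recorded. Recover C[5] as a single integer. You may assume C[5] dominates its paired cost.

step 0 = dur = L[0]=5 = 5
step 1 = dur = max(L[1]=6, C[0]=6) = 6
step 2 = dur = max(L[2]=3, C[1]=2) = 3
step 3 = dur = max(L[3]=5, C[2]=6) = 6
step 4 = dur = max(L[4]=9, C[3]=6) = 9
step 5 = dur = max(L[5]=7, C[4]=2) = 7
step 6 = dur = C[5]=? = C[5]  (unknown; binding)
sum of known step durations = 36
dur[6] = total - known = 39 - 36 = 3
C[5] is the binding max in step 6, so C[5] = dur[6] = 3

C[5] = 3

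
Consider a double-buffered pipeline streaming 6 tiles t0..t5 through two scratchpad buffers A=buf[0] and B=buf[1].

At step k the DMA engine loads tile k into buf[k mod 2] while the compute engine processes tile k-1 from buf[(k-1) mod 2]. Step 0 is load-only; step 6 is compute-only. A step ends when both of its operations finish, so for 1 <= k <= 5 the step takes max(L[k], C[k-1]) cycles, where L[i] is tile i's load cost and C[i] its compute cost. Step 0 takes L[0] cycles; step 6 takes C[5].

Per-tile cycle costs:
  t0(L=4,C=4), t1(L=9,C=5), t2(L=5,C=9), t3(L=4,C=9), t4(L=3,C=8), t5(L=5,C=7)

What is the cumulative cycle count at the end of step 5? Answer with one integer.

  0. 4=4c; end=4; A:t0 B:-
  1. max(9,4)=9c; end=13; A:t0 B:t1
  2. max(5,5)=5c; end=18; A:t2 B:t1
  3. max(4,9)=9c; end=27; A:t2 B:t3
  4. max(3,9)=9c; end=36; A:t4 B:t3
  5. max(5,8)=8c; end=44; A:t4 B:t5
  6. 7=7c; end=51; A:t4 B:t5

end_cycle[5] = 44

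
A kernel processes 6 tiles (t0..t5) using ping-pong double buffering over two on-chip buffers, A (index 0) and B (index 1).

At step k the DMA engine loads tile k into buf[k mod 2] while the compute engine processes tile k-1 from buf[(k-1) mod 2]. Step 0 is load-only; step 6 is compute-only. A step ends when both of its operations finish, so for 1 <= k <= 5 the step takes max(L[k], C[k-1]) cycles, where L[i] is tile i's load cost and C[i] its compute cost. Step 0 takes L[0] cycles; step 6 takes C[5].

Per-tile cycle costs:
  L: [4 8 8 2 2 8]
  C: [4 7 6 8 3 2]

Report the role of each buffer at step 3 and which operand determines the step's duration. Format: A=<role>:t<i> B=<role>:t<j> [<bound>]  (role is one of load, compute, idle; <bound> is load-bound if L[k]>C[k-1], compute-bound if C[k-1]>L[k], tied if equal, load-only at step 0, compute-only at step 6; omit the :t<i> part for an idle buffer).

step 3: A=compute:t2 B=load:t3 [compute-bound]

k=0 load=t0/4c comp=- wait=4 total=4
k=1 load=t1/8c comp=t0/4c wait=8 total=12
k=2 load=t2/8c comp=t1/7c wait=8 total=20
k=3 load=t3/2c comp=t2/6c wait=6 total=26
k=4 load=t4/2c comp=t3/8c wait=8 total=34
k=5 load=t5/8c comp=t4/3c wait=8 total=42
k=6 load=- comp=t5/2c wait=2 total=44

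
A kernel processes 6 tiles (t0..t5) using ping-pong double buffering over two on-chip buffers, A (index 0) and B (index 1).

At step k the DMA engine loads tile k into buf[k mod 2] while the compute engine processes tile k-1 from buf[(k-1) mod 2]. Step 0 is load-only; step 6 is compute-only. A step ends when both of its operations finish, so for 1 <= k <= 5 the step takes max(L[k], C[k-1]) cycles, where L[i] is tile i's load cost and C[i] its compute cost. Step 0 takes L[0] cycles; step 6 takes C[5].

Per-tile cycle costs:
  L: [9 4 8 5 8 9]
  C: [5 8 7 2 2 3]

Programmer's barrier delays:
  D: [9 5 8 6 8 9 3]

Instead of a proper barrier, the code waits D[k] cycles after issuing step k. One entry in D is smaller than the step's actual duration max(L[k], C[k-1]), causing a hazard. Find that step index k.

[0] required=L[0]=9=9 vs D=9 ok
[1] required=max(L[1]=4,C[0]=5)=5 vs D=5 ok
[2] required=max(L[2]=8,C[1]=8)=8 vs D=8 ok
[3] required=max(L[3]=5,C[2]=7)=7 vs D=6 SHORT
[4] required=max(L[4]=8,C[3]=2)=8 vs D=8 ok
[5] required=max(L[5]=9,C[4]=2)=9 vs D=9 ok
[6] required=C[5]=3=3 vs D=3 ok

hazard at step 3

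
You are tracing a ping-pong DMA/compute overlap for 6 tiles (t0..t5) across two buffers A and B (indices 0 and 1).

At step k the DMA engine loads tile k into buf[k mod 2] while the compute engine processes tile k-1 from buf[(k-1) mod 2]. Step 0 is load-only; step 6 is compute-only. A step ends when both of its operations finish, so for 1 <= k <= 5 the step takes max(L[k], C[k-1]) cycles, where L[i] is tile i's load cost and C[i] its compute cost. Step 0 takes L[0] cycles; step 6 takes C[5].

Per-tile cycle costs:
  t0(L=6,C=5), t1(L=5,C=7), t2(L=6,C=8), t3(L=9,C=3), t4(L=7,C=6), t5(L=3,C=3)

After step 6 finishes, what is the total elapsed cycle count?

  0. 6=6c; end=6; A:t0 B:-
  1. max(5,5)=5c; end=11; A:t0 B:t1
  2. max(6,7)=7c; end=18; A:t2 B:t1
  3. max(9,8)=9c; end=27; A:t2 B:t3
  4. max(7,3)=7c; end=34; A:t4 B:t3
  5. max(3,6)=6c; end=40; A:t4 B:t5
  6. 3=3c; end=43; A:t4 B:t5

end_cycle[6] = 43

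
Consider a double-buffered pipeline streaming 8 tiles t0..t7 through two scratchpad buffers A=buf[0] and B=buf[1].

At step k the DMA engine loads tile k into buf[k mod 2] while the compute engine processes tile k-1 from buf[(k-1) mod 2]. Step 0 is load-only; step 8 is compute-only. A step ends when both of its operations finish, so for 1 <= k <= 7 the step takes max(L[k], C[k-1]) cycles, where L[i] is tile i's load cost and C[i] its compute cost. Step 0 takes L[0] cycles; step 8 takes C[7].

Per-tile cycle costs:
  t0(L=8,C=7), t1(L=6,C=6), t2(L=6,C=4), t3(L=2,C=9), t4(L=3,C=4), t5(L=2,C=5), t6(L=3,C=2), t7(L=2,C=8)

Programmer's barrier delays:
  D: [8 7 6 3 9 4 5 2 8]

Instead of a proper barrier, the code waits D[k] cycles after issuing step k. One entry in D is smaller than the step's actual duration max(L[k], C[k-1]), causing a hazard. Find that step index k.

hazard at step 3

k=0 barrier L[0]=8→8c, D[0]=8 ok
k=1 barrier max(L[1]=6,C[0]=7)→7c, D[1]=7 ok
k=2 barrier max(L[2]=6,C[1]=6)→6c, D[2]=6 ok
k=3 barrier max(L[3]=2,C[2]=4)→4c, D[3]=3 SHORT
k=4 barrier max(L[4]=3,C[3]=9)→9c, D[4]=9 ok
k=5 barrier max(L[5]=2,C[4]=4)→4c, D[5]=4 ok
k=6 barrier max(L[6]=3,C[5]=5)→5c, D[6]=5 ok
k=7 barrier max(L[7]=2,C[6]=2)→2c, D[7]=2 ok
k=8 barrier C[7]=8→8c, D[8]=8 ok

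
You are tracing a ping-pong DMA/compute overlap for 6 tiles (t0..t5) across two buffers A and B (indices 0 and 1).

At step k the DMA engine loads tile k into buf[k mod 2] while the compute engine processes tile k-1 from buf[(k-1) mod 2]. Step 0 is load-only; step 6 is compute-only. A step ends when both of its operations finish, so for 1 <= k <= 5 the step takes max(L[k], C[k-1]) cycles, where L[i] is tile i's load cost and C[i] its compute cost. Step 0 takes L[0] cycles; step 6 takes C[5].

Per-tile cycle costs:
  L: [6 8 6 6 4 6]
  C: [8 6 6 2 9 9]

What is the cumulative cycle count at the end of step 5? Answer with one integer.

end_cycle[5] = 39

k=0 load=t0/6c comp=- wait=6 total=6
k=1 load=t1/8c comp=t0/8c wait=8 total=14
k=2 load=t2/6c comp=t1/6c wait=6 total=20
k=3 load=t3/6c comp=t2/6c wait=6 total=26
k=4 load=t4/4c comp=t3/2c wait=4 total=30
k=5 load=t5/6c comp=t4/9c wait=9 total=39
k=6 load=- comp=t5/9c wait=9 total=48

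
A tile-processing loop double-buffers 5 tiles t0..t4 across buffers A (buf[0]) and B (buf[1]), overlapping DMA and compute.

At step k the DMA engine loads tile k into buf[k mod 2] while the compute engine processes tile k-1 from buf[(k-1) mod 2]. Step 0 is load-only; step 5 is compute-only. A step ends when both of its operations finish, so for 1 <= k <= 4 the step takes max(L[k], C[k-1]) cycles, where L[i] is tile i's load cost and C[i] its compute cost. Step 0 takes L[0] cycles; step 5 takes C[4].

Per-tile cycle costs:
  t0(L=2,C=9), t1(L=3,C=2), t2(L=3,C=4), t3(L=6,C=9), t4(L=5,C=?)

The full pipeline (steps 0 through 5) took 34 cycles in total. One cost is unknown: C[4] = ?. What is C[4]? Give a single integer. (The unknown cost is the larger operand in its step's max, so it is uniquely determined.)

C[4] = 5

step 0 → dur = L[0]=2 = 2
step 1 → dur = max(L[1]=3, C[0]=9) = 9
step 2 → dur = max(L[2]=3, C[1]=2) = 3
step 3 → dur = max(L[3]=6, C[2]=4) = 6
step 4 → dur = max(L[4]=5, C[3]=9) = 9
step 5 → dur = C[4]=? = C[4]  (unknown; binding)
sum of known step durations = 29
dur[5] = total - known = 34 - 29 = 5
C[4] is the binding max in step 5, so C[4] = dur[5] = 5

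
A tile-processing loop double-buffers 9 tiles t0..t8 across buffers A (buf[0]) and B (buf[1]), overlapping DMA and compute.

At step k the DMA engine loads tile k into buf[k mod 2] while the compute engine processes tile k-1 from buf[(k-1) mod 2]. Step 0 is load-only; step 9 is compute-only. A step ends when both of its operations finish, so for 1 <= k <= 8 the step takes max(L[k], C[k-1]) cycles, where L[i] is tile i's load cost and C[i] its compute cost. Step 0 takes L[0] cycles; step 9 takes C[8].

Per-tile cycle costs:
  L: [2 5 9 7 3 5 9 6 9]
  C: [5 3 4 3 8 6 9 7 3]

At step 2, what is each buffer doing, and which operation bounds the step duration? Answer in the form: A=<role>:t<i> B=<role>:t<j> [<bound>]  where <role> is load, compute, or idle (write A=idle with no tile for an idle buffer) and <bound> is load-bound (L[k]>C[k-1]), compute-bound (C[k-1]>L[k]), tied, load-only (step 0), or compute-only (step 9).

step 2: A=load:t2 B=compute:t1 [load-bound]

step 0: L[0]=2 → dur=2, Σ=2 | A=load:t0 B=idle [load-only]
step 1: L[1]=5 C[0]=5 → dur=5, Σ=7 | A=compute:t0 B=load:t1 [tied]
step 2: L[2]=9 C[1]=3 → dur=9, Σ=16 | A=load:t2 B=compute:t1 [load-bound]
step 3: L[3]=7 C[2]=4 → dur=7, Σ=23 | A=compute:t2 B=load:t3 [load-bound]
step 4: L[4]=3 C[3]=3 → dur=3, Σ=26 | A=load:t4 B=compute:t3 [tied]
step 5: L[5]=5 C[4]=8 → dur=8, Σ=34 | A=compute:t4 B=load:t5 [compute-bound]
step 6: L[6]=9 C[5]=6 → dur=9, Σ=43 | A=load:t6 B=compute:t5 [load-bound]
step 7: L[7]=6 C[6]=9 → dur=9, Σ=52 | A=compute:t6 B=load:t7 [compute-bound]
step 8: L[8]=9 C[7]=7 → dur=9, Σ=61 | A=load:t8 B=compute:t7 [load-bound]
step 9: C[8]=3 → dur=3, Σ=64 | A=compute:t8 B=idle [compute-only]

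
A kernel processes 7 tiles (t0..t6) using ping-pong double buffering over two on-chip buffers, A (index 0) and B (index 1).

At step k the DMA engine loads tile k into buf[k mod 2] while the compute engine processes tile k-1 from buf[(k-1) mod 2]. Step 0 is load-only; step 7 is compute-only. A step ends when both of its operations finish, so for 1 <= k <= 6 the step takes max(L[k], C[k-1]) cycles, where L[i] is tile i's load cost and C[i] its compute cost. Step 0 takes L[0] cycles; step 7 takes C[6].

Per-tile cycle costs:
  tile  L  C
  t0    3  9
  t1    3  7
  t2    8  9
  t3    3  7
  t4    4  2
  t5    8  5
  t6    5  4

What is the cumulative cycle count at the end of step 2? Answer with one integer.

end_cycle[2] = 20

step 0: L[0]=3 → dur=3, Σ=3 | A=load:t0 B=idle [load-only]
step 1: L[1]=3 C[0]=9 → dur=9, Σ=12 | A=compute:t0 B=load:t1 [compute-bound]
step 2: L[2]=8 C[1]=7 → dur=8, Σ=20 | A=load:t2 B=compute:t1 [load-bound]
step 3: L[3]=3 C[2]=9 → dur=9, Σ=29 | A=compute:t2 B=load:t3 [compute-bound]
step 4: L[4]=4 C[3]=7 → dur=7, Σ=36 | A=load:t4 B=compute:t3 [compute-bound]
step 5: L[5]=8 C[4]=2 → dur=8, Σ=44 | A=compute:t4 B=load:t5 [load-bound]
step 6: L[6]=5 C[5]=5 → dur=5, Σ=49 | A=load:t6 B=compute:t5 [tied]
step 7: C[6]=4 → dur=4, Σ=53 | A=compute:t6 B=idle [compute-only]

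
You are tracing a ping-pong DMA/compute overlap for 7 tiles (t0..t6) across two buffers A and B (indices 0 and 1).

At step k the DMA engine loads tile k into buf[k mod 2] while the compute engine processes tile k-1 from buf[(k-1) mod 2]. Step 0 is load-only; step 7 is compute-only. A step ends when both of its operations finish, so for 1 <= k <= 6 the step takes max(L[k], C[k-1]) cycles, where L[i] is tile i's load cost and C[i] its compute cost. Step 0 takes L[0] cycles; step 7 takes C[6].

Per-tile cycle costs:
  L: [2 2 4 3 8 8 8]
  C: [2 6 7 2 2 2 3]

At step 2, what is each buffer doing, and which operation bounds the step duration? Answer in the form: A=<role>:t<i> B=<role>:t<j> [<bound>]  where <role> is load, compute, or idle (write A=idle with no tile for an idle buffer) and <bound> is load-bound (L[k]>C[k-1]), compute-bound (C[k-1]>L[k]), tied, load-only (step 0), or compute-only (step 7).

step 2: A=load:t2 B=compute:t1 [compute-bound]

k=0 load=t0/2c comp=- wait=2 total=2
k=1 load=t1/2c comp=t0/2c wait=2 total=4
k=2 load=t2/4c comp=t1/6c wait=6 total=10
k=3 load=t3/3c comp=t2/7c wait=7 total=17
k=4 load=t4/8c comp=t3/2c wait=8 total=25
k=5 load=t5/8c comp=t4/2c wait=8 total=33
k=6 load=t6/8c comp=t5/2c wait=8 total=41
k=7 load=- comp=t6/3c wait=3 total=44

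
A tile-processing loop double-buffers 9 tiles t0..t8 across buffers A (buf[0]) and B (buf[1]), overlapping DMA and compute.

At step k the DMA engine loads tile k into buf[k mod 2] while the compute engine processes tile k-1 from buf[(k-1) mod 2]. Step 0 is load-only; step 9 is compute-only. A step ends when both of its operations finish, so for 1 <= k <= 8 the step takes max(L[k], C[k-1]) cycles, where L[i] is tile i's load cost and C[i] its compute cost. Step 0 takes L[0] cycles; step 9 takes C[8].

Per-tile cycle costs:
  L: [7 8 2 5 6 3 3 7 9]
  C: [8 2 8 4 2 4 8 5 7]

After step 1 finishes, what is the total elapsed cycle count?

end_cycle[1] = 15

[0] DMA t0→A (7c) ∥ CU idle ⇒ 7c, clock 7
[1] DMA t1→B (8c) ∥ CU A:t0 (8c) ⇒ 8c, clock 15
[2] DMA t2→A (2c) ∥ CU B:t1 (2c) ⇒ 2c, clock 17
[3] DMA t3→B (5c) ∥ CU A:t2 (8c) ⇒ 8c, clock 25
[4] DMA t4→A (6c) ∥ CU B:t3 (4c) ⇒ 6c, clock 31
[5] DMA t5→B (3c) ∥ CU A:t4 (2c) ⇒ 3c, clock 34
[6] DMA t6→A (3c) ∥ CU B:t5 (4c) ⇒ 4c, clock 38
[7] DMA t7→B (7c) ∥ CU A:t6 (8c) ⇒ 8c, clock 46
[8] DMA t8→A (9c) ∥ CU B:t7 (5c) ⇒ 9c, clock 55
[9] DMA idle ∥ CU A:t8 (7c) ⇒ 7c, clock 62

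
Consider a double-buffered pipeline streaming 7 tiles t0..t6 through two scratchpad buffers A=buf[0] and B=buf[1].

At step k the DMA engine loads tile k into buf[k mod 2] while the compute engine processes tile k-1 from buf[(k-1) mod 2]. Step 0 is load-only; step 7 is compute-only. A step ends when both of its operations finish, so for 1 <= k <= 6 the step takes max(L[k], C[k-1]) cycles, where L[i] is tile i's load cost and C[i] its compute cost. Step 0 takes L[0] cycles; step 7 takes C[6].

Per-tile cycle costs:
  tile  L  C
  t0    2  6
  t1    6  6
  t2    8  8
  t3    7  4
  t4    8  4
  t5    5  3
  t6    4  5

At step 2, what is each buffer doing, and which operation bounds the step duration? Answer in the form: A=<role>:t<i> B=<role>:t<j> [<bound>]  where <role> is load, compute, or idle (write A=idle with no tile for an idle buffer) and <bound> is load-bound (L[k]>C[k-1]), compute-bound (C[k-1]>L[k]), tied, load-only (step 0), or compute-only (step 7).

[0] DMA t0→A (2c) ∥ CU idle ⇒ 2c, clock 2
[1] DMA t1→B (6c) ∥ CU A:t0 (6c) ⇒ 6c, clock 8
[2] DMA t2→A (8c) ∥ CU B:t1 (6c) ⇒ 8c, clock 16
[3] DMA t3→B (7c) ∥ CU A:t2 (8c) ⇒ 8c, clock 24
[4] DMA t4→A (8c) ∥ CU B:t3 (4c) ⇒ 8c, clock 32
[5] DMA t5→B (5c) ∥ CU A:t4 (4c) ⇒ 5c, clock 37
[6] DMA t6→A (4c) ∥ CU B:t5 (3c) ⇒ 4c, clock 41
[7] DMA idle ∥ CU A:t6 (5c) ⇒ 5c, clock 46

step 2: A=load:t2 B=compute:t1 [load-bound]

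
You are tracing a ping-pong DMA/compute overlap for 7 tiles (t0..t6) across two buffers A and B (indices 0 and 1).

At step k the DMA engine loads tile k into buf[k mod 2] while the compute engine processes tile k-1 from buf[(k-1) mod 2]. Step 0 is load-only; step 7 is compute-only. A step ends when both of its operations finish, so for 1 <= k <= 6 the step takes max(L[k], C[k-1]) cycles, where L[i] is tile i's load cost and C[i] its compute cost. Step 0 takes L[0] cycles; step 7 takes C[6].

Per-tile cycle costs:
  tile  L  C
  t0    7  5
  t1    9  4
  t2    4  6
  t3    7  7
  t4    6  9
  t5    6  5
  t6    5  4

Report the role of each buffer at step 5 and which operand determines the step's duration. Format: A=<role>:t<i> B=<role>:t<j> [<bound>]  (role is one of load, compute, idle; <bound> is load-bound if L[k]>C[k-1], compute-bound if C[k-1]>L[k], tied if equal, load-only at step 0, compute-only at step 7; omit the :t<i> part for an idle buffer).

[0] DMA t0→A (7c) ∥ CU idle ⇒ 7c, clock 7
[1] DMA t1→B (9c) ∥ CU A:t0 (5c) ⇒ 9c, clock 16
[2] DMA t2→A (4c) ∥ CU B:t1 (4c) ⇒ 4c, clock 20
[3] DMA t3→B (7c) ∥ CU A:t2 (6c) ⇒ 7c, clock 27
[4] DMA t4→A (6c) ∥ CU B:t3 (7c) ⇒ 7c, clock 34
[5] DMA t5→B (6c) ∥ CU A:t4 (9c) ⇒ 9c, clock 43
[6] DMA t6→A (5c) ∥ CU B:t5 (5c) ⇒ 5c, clock 48
[7] DMA idle ∥ CU A:t6 (4c) ⇒ 4c, clock 52

step 5: A=compute:t4 B=load:t5 [compute-bound]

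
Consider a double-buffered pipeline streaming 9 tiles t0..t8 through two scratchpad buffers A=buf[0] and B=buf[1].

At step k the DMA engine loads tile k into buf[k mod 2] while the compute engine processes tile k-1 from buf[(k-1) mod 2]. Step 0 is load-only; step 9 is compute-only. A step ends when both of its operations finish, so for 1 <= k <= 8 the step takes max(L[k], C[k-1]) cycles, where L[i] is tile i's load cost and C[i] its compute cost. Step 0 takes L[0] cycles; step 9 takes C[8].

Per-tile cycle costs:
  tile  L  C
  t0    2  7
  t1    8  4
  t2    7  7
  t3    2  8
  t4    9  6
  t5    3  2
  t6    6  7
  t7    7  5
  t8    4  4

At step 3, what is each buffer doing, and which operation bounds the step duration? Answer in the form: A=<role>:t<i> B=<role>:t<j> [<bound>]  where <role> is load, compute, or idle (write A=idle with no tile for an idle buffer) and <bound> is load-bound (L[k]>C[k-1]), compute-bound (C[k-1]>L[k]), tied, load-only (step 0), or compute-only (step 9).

step 0: L[0]=2 → dur=2, Σ=2 | A=load:t0 B=idle [load-only]
step 1: L[1]=8 C[0]=7 → dur=8, Σ=10 | A=compute:t0 B=load:t1 [load-bound]
step 2: L[2]=7 C[1]=4 → dur=7, Σ=17 | A=load:t2 B=compute:t1 [load-bound]
step 3: L[3]=2 C[2]=7 → dur=7, Σ=24 | A=compute:t2 B=load:t3 [compute-bound]
step 4: L[4]=9 C[3]=8 → dur=9, Σ=33 | A=load:t4 B=compute:t3 [load-bound]
step 5: L[5]=3 C[4]=6 → dur=6, Σ=39 | A=compute:t4 B=load:t5 [compute-bound]
step 6: L[6]=6 C[5]=2 → dur=6, Σ=45 | A=load:t6 B=compute:t5 [load-bound]
step 7: L[7]=7 C[6]=7 → dur=7, Σ=52 | A=compute:t6 B=load:t7 [tied]
step 8: L[8]=4 C[7]=5 → dur=5, Σ=57 | A=load:t8 B=compute:t7 [compute-bound]
step 9: C[8]=4 → dur=4, Σ=61 | A=compute:t8 B=idle [compute-only]

step 3: A=compute:t2 B=load:t3 [compute-bound]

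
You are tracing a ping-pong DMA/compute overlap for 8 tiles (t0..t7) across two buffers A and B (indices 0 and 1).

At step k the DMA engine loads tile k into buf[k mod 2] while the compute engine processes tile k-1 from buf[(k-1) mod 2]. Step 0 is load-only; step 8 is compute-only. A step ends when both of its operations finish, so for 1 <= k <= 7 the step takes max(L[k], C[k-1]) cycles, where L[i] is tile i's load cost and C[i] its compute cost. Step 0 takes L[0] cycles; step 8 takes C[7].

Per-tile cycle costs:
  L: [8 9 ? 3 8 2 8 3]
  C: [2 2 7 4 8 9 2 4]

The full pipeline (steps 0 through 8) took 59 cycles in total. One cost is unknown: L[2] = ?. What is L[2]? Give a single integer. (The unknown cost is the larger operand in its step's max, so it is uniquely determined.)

L[2] = 3

step 0 = dur = L[0]=8 = 8
step 1 = dur = max(L[1]=9, C[0]=2) = 9
step 2 = dur = max(L[2]=?, C[1]=2) = L[2]  (unknown; binding)
step 3 = dur = max(L[3]=3, C[2]=7) = 7
step 4 = dur = max(L[4]=8, C[3]=4) = 8
step 5 = dur = max(L[5]=2, C[4]=8) = 8
step 6 = dur = max(L[6]=8, C[5]=9) = 9
step 7 = dur = max(L[7]=3, C[6]=2) = 3
step 8 = dur = C[7]=4 = 4
sum of known step durations = 56
dur[2] = total - known = 59 - 56 = 3
L[2] is the binding max in step 2, so L[2] = dur[2] = 3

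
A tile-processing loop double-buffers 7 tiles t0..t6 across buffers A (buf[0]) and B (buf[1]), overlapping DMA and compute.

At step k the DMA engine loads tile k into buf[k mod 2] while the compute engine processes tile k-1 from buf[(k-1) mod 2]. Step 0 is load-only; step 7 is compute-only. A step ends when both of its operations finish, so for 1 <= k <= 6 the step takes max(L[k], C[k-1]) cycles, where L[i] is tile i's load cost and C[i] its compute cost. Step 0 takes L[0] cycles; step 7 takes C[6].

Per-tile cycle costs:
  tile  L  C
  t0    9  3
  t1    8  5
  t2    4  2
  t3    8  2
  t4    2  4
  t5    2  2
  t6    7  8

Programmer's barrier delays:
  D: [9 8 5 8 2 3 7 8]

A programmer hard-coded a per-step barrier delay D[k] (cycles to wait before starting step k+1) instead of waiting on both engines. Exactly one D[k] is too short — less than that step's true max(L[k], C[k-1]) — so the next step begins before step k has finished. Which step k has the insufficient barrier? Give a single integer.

hazard at step 5

[0] required=L[0]=9=9 vs D=9 ok
[1] required=max(L[1]=8,C[0]=3)=8 vs D=8 ok
[2] required=max(L[2]=4,C[1]=5)=5 vs D=5 ok
[3] required=max(L[3]=8,C[2]=2)=8 vs D=8 ok
[4] required=max(L[4]=2,C[3]=2)=2 vs D=2 ok
[5] required=max(L[5]=2,C[4]=4)=4 vs D=3 SHORT
[6] required=max(L[6]=7,C[5]=2)=7 vs D=7 ok
[7] required=C[6]=8=8 vs D=8 ok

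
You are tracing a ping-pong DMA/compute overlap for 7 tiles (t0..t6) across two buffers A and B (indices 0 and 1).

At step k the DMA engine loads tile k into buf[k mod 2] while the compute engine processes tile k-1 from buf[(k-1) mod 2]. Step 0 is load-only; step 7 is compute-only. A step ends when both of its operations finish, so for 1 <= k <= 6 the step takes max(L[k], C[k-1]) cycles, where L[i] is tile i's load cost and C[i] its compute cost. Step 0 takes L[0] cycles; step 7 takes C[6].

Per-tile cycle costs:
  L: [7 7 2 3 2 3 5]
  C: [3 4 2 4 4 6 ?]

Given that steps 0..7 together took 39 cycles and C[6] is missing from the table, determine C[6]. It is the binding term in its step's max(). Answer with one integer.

C[6] = 4

step 0 = dur = L[0]=7 = 7
step 1 = dur = max(L[1]=7, C[0]=3) = 7
step 2 = dur = max(L[2]=2, C[1]=4) = 4
step 3 = dur = max(L[3]=3, C[2]=2) = 3
step 4 = dur = max(L[4]=2, C[3]=4) = 4
step 5 = dur = max(L[5]=3, C[4]=4) = 4
step 6 = dur = max(L[6]=5, C[5]=6) = 6
step 7 = dur = C[6]=? = C[6]  (unknown; binding)
sum of known step durations = 35
dur[7] = total - known = 39 - 35 = 4
C[6] is the binding max in step 7, so C[6] = dur[7] = 4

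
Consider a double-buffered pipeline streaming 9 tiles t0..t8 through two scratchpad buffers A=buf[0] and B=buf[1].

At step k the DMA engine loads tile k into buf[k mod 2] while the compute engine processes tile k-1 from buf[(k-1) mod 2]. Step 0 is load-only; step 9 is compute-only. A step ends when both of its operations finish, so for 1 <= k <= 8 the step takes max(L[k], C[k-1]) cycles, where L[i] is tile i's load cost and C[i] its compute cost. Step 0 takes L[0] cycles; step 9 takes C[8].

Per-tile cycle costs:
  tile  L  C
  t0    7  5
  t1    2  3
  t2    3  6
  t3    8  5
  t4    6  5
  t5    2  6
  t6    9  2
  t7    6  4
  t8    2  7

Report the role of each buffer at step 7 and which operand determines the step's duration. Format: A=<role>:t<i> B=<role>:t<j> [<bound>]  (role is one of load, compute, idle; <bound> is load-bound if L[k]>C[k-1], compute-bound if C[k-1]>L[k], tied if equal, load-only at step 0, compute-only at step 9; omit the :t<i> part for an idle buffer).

  0. 7=7c; end=7; A:t0 B:-
  1. max(2,5)=5c; end=12; A:t0 B:t1
  2. max(3,3)=3c; end=15; A:t2 B:t1
  3. max(8,6)=8c; end=23; A:t2 B:t3
  4. max(6,5)=6c; end=29; A:t4 B:t3
  5. max(2,5)=5c; end=34; A:t4 B:t5
  6. max(9,6)=9c; end=43; A:t6 B:t5
  7. max(6,2)=6c; end=49; A:t6 B:t7
  8. max(2,4)=4c; end=53; A:t8 B:t7
  9. 7=7c; end=60; A:t8 B:t7

step 7: A=compute:t6 B=load:t7 [load-bound]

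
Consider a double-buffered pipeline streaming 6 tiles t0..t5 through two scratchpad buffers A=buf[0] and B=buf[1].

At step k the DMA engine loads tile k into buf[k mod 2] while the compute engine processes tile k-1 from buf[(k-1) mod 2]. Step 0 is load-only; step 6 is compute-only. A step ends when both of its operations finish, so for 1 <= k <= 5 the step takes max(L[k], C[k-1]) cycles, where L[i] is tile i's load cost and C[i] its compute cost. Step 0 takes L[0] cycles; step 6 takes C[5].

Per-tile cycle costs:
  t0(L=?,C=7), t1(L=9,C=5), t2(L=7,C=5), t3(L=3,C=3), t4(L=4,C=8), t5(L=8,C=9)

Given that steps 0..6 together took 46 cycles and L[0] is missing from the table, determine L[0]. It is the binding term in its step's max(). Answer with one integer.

L[0] = 4

step 0: dur = L[0]=? = L[0]  (unknown; binding)
step 1: dur = max(L[1]=9, C[0]=7) = 9
step 2: dur = max(L[2]=7, C[1]=5) = 7
step 3: dur = max(L[3]=3, C[2]=5) = 5
step 4: dur = max(L[4]=4, C[3]=3) = 4
step 5: dur = max(L[5]=8, C[4]=8) = 8
step 6: dur = C[5]=9 = 9
sum of known step durations = 42
dur[0] = total - known = 46 - 42 = 4
L[0] is the binding max in step 0, so L[0] = dur[0] = 4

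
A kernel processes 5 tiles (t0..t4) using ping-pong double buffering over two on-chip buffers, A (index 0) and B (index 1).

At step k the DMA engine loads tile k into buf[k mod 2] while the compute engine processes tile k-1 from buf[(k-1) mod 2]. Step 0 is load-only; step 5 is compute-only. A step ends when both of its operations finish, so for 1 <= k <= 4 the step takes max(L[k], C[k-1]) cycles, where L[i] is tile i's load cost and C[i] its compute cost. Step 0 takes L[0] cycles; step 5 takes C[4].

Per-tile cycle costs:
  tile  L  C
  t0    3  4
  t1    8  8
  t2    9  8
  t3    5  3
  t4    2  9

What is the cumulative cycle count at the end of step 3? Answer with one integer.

end_cycle[3] = 28

step 0: L[0]=3 → dur=3, Σ=3 | A=load:t0 B=idle [load-only]
step 1: L[1]=8 C[0]=4 → dur=8, Σ=11 | A=compute:t0 B=load:t1 [load-bound]
step 2: L[2]=9 C[1]=8 → dur=9, Σ=20 | A=load:t2 B=compute:t1 [load-bound]
step 3: L[3]=5 C[2]=8 → dur=8, Σ=28 | A=compute:t2 B=load:t3 [compute-bound]
step 4: L[4]=2 C[3]=3 → dur=3, Σ=31 | A=load:t4 B=compute:t3 [compute-bound]
step 5: C[4]=9 → dur=9, Σ=40 | A=compute:t4 B=idle [compute-only]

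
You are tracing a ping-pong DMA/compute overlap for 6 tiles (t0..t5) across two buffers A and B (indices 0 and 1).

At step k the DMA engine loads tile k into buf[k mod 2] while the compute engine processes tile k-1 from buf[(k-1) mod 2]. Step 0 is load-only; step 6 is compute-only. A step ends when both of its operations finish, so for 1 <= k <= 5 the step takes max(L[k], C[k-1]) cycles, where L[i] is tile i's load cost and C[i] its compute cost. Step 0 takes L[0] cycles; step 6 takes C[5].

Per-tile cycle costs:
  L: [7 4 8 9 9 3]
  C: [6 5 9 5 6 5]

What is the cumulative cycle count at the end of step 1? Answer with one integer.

k=0 load=t0/7c comp=- wait=7 total=7
k=1 load=t1/4c comp=t0/6c wait=6 total=13
k=2 load=t2/8c comp=t1/5c wait=8 total=21
k=3 load=t3/9c comp=t2/9c wait=9 total=30
k=4 load=t4/9c comp=t3/5c wait=9 total=39
k=5 load=t5/3c comp=t4/6c wait=6 total=45
k=6 load=- comp=t5/5c wait=5 total=50

end_cycle[1] = 13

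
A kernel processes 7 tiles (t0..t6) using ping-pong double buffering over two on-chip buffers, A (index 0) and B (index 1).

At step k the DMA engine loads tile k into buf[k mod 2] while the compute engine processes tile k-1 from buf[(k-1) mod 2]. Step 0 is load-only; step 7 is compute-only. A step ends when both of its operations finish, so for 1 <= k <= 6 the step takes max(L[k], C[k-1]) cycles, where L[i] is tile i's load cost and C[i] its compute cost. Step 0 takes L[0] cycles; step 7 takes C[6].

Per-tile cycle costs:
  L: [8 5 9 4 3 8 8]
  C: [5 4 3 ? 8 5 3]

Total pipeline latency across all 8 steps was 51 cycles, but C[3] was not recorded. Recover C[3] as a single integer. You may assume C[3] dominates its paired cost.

step 0 | dur = L[0]=8 = 8
step 1 | dur = max(L[1]=5, C[0]=5) = 5
step 2 | dur = max(L[2]=9, C[1]=4) = 9
step 3 | dur = max(L[3]=4, C[2]=3) = 4
step 4 | dur = max(L[4]=3, C[3]=?) = C[3]  (unknown; binding)
step 5 | dur = max(L[5]=8, C[4]=8) = 8
step 6 | dur = max(L[6]=8, C[5]=5) = 8
step 7 | dur = C[6]=3 = 3
sum of known step durations = 45
dur[4] = total - known = 51 - 45 = 6
C[3] is the binding max in step 4, so C[3] = dur[4] = 6

C[3] = 6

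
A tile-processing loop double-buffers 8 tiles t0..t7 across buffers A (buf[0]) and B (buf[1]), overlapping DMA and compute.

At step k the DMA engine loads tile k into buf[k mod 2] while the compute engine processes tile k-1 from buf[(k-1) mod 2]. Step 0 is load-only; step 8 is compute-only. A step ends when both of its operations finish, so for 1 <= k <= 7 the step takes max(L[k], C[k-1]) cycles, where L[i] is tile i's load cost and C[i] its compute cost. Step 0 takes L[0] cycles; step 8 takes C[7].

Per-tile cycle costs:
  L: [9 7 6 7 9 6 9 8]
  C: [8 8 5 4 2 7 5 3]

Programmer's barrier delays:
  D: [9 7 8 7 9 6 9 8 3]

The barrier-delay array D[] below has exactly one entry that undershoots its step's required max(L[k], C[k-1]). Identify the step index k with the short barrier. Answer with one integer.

[0] required=L[0]=9=9 vs D=9 ok
[1] required=max(L[1]=7,C[0]=8)=8 vs D=7 SHORT
[2] required=max(L[2]=6,C[1]=8)=8 vs D=8 ok
[3] required=max(L[3]=7,C[2]=5)=7 vs D=7 ok
[4] required=max(L[4]=9,C[3]=4)=9 vs D=9 ok
[5] required=max(L[5]=6,C[4]=2)=6 vs D=6 ok
[6] required=max(L[6]=9,C[5]=7)=9 vs D=9 ok
[7] required=max(L[7]=8,C[6]=5)=8 vs D=8 ok
[8] required=C[7]=3=3 vs D=3 ok

hazard at step 1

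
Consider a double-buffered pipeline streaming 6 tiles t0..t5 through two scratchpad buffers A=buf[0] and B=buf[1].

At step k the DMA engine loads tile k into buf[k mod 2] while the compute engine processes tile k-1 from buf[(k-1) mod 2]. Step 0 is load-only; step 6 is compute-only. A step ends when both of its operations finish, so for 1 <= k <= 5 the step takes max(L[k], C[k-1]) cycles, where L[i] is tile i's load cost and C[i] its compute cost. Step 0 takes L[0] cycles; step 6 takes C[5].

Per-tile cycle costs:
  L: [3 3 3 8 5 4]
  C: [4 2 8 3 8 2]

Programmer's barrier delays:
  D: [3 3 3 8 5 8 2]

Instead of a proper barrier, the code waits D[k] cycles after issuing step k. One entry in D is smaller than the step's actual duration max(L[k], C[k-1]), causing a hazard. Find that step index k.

hazard at step 1

[0] required=L[0]=3=3 vs D=3 ok
[1] required=max(L[1]=3,C[0]=4)=4 vs D=3 SHORT
[2] required=max(L[2]=3,C[1]=2)=3 vs D=3 ok
[3] required=max(L[3]=8,C[2]=8)=8 vs D=8 ok
[4] required=max(L[4]=5,C[3]=3)=5 vs D=5 ok
[5] required=max(L[5]=4,C[4]=8)=8 vs D=8 ok
[6] required=C[5]=2=2 vs D=2 ok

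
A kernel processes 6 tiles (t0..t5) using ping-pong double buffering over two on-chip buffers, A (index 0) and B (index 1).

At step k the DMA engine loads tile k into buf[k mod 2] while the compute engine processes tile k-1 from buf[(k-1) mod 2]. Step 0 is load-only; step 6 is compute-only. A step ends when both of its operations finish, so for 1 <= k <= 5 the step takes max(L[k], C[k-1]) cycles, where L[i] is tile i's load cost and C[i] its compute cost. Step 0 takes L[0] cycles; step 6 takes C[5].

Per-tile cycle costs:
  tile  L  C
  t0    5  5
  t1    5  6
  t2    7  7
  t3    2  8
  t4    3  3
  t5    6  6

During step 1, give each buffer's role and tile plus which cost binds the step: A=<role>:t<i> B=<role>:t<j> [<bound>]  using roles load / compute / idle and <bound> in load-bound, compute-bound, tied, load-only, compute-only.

  0. 5=5c; end=5; A:t0 B:-
  1. max(5,5)=5c; end=10; A:t0 B:t1
  2. max(7,6)=7c; end=17; A:t2 B:t1
  3. max(2,7)=7c; end=24; A:t2 B:t3
  4. max(3,8)=8c; end=32; A:t4 B:t3
  5. max(6,3)=6c; end=38; A:t4 B:t5
  6. 6=6c; end=44; A:t4 B:t5

step 1: A=compute:t0 B=load:t1 [tied]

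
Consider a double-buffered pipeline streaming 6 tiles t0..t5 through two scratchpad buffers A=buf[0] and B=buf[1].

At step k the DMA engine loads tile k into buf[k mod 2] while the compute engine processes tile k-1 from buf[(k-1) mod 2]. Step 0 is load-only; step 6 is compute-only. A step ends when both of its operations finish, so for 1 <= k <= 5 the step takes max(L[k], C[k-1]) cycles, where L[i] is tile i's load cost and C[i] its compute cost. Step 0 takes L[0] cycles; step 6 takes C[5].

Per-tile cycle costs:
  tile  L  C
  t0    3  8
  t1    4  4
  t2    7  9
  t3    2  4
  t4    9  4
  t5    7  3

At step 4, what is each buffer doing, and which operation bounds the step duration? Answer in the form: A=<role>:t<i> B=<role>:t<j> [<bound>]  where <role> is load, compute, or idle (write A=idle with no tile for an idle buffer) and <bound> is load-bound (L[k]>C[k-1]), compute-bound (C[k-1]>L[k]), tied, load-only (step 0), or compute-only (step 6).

k=0 load=t0/3c comp=- wait=3 total=3
k=1 load=t1/4c comp=t0/8c wait=8 total=11
k=2 load=t2/7c comp=t1/4c wait=7 total=18
k=3 load=t3/2c comp=t2/9c wait=9 total=27
k=4 load=t4/9c comp=t3/4c wait=9 total=36
k=5 load=t5/7c comp=t4/4c wait=7 total=43
k=6 load=- comp=t5/3c wait=3 total=46

step 4: A=load:t4 B=compute:t3 [load-bound]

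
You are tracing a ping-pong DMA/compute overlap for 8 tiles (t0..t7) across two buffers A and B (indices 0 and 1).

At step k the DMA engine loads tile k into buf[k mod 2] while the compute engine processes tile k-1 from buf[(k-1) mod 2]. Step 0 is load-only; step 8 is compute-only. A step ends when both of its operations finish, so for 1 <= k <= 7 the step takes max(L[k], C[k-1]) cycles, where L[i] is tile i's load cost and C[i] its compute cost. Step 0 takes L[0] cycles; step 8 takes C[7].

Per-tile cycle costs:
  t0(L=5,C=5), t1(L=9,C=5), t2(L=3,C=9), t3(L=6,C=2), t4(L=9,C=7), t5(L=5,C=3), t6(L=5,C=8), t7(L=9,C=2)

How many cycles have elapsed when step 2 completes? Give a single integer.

  0. 5=5c; end=5; A:t0 B:-
  1. max(9,5)=9c; end=14; A:t0 B:t1
  2. max(3,5)=5c; end=19; A:t2 B:t1
  3. max(6,9)=9c; end=28; A:t2 B:t3
  4. max(9,2)=9c; end=37; A:t4 B:t3
  5. max(5,7)=7c; end=44; A:t4 B:t5
  6. max(5,3)=5c; end=49; A:t6 B:t5
  7. max(9,8)=9c; end=58; A:t6 B:t7
  8. 2=2c; end=60; A:t6 B:t7

end_cycle[2] = 19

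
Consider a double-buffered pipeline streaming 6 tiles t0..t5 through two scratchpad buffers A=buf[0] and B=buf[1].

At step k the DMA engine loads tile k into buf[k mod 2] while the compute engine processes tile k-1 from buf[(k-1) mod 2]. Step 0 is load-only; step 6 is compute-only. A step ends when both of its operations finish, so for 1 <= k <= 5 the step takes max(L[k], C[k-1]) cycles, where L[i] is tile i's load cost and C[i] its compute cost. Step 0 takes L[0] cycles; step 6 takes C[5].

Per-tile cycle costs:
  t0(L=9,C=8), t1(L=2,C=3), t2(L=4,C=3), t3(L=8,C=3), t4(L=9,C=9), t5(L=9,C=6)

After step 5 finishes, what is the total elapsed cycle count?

end_cycle[5] = 47

  0. 9=9c; end=9; A:t0 B:-
  1. max(2,8)=8c; end=17; A:t0 B:t1
  2. max(4,3)=4c; end=21; A:t2 B:t1
  3. max(8,3)=8c; end=29; A:t2 B:t3
  4. max(9,3)=9c; end=38; A:t4 B:t3
  5. max(9,9)=9c; end=47; A:t4 B:t5
  6. 6=6c; end=53; A:t4 B:t5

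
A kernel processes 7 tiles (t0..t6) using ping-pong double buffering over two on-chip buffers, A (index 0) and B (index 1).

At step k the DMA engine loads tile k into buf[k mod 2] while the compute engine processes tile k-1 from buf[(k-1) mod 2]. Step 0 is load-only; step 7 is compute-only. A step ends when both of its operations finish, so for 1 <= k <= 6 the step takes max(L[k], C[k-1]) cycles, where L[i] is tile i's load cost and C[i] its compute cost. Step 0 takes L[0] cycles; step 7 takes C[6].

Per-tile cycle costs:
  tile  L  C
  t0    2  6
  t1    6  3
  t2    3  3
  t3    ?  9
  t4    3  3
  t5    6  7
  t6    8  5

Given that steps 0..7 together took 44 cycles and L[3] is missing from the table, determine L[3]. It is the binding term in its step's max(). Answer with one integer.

step 0 = dur = L[0]=2 = 2
step 1 = dur = max(L[1]=6, C[0]=6) = 6
step 2 = dur = max(L[2]=3, C[1]=3) = 3
step 3 = dur = max(L[3]=?, C[2]=3) = L[3]  (unknown; binding)
step 4 = dur = max(L[4]=3, C[3]=9) = 9
step 5 = dur = max(L[5]=6, C[4]=3) = 6
step 6 = dur = max(L[6]=8, C[5]=7) = 8
step 7 = dur = C[6]=5 = 5
sum of known step durations = 39
dur[3] = total - known = 44 - 39 = 5
L[3] is the binding max in step 3, so L[3] = dur[3] = 5

L[3] = 5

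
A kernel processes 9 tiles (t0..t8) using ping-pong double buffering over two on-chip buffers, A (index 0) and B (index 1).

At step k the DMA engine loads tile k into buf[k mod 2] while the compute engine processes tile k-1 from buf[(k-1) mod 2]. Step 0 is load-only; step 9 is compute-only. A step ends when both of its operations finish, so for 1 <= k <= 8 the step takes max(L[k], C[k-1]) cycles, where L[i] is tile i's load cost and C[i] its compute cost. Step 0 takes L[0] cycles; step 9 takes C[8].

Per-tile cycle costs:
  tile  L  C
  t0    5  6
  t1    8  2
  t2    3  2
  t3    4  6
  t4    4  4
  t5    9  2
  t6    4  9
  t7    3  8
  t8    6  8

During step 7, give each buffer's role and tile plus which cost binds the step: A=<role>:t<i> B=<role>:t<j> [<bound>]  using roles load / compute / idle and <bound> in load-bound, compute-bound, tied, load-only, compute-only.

step 7: A=compute:t6 B=load:t7 [compute-bound]

k=0 load=t0/5c comp=- wait=5 total=5
k=1 load=t1/8c comp=t0/6c wait=8 total=13
k=2 load=t2/3c comp=t1/2c wait=3 total=16
k=3 load=t3/4c comp=t2/2c wait=4 total=20
k=4 load=t4/4c comp=t3/6c wait=6 total=26
k=5 load=t5/9c comp=t4/4c wait=9 total=35
k=6 load=t6/4c comp=t5/2c wait=4 total=39
k=7 load=t7/3c comp=t6/9c wait=9 total=48
k=8 load=t8/6c comp=t7/8c wait=8 total=56
k=9 load=- comp=t8/8c wait=8 total=64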